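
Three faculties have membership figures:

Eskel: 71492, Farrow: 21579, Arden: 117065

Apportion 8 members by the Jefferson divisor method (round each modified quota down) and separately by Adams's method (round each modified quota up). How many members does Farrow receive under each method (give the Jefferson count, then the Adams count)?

Jefferson: Eskel 3, Farrow 0, Arden 5.
Adams: Eskel 3, Farrow 1, Arden 4.
Farrow gets 0 under Jefferson and 1 under Adams.

0 and 1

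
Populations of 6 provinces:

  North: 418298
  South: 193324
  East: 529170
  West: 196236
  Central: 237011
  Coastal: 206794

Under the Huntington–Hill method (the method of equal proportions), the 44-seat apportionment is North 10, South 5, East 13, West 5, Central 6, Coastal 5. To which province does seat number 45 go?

Priority for the next seat is population ÷ (√(s·(s+1))).
Priorities: North 39883.149, South 35295.972, East 39224.690, West 35827.628, Central 36571.591, Coastal 37755.246.
Highest priority: North.

North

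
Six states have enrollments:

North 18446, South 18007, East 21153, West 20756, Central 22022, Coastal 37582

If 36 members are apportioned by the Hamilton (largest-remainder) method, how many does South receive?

5

Standard divisor: 137966 ÷ 36 ≈ 3832.389.
Standard quotas: North 4.8132, South 4.6986, East 5.5195, West 5.4159, Central 5.7463, Coastal 9.8064.
Lower quotas: North 4, South 4, East 5, West 5, Central 5, Coastal 9 (sum 32, leaving 4 seats).
Remainders in descending order: North 0.8132, Coastal 0.8064, Central 0.7463, South 0.6986, East 0.5195, West 0.4159.
The surplus seats go to North, Coastal, Central, South.
South receives 5.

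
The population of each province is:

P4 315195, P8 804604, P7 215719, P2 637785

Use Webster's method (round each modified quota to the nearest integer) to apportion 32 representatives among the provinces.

Standard divisor 1973303/32 ≈ 61665.719; standard quotas: P4 5.111, P8 13.048, P7 3.498, P2 10.343.
Rounding to the nearest integer gives 5, 13, 3, 10 = 31 seats, so the divisor must be adjusted.
With modified divisor 61200: modified quotas P4 5.150, P8 13.147, P7 3.525, P2 10.421.
Rounding to the nearest integer: P4 5, P8 13, P7 4, P2 10 (total 32).

P4 5, P8 13, P7 4, P2 10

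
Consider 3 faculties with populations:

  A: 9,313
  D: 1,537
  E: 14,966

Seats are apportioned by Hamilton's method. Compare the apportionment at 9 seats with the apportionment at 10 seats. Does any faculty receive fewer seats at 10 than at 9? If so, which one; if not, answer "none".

At 9 seats: A 3, D 1, E 5.
At 10 seats: A 4, D 0, E 6.
D drops from 1 to 0.

D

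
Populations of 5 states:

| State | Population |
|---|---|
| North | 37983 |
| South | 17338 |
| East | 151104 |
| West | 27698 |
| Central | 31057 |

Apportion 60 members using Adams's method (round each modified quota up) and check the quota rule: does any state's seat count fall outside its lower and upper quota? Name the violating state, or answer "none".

Standard quotas: North 8.594, South 3.923, East 34.189, West 6.267, Central 7.027.
Adams allocation: North 9, South 4, East 33, West 7, Central 7.
East has quota 34.189 (lower 34, upper 35) but receives 33 — outside the quota interval.

East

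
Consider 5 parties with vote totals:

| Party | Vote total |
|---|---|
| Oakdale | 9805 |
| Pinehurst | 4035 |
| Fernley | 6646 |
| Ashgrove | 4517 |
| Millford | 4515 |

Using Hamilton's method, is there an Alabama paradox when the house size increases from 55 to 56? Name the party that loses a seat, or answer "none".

At 55 seats: Oakdale 18, Pinehurst 8, Fernley 12, Ashgrove 9, Millford 8.
At 56 seats: Oakdale 19, Pinehurst 8, Fernley 13, Ashgrove 8, Millford 8.
Ashgrove drops from 9 to 8.

Ashgrove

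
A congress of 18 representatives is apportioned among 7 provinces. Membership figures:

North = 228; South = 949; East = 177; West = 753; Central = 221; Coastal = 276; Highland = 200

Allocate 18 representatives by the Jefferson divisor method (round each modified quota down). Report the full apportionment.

Standard divisor 2804/18 ≈ 155.778; standard quotas: North 1.464, South 6.092, East 1.136, West 4.834, Central 1.419, Coastal 1.772, Highland 1.284.
Rounding down gives 1, 6, 1, 4, 1, 1, 1 = 15 seats, so the divisor must be adjusted.
With modified divisor 130: modified quotas North 1.754, South 7.300, East 1.362, West 5.792, Central 1.700, Coastal 2.123, Highland 1.538.
Rounding down: North 1, South 7, East 1, West 5, Central 1, Coastal 2, Highland 1 (total 18).

North=1; South=7; East=1; West=5; Central=1; Coastal=2; Highland=1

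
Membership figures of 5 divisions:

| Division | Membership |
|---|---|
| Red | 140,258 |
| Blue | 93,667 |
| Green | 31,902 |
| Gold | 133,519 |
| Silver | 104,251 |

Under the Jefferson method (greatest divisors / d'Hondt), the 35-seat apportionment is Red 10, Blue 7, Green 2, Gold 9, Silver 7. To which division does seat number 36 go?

Priority for the next seat is population ÷ (current seats + 1).
Priorities: Red 12750.727, Blue 11708.375, Green 10634.000, Gold 13351.900, Silver 13031.375.
Highest priority: Gold.

Gold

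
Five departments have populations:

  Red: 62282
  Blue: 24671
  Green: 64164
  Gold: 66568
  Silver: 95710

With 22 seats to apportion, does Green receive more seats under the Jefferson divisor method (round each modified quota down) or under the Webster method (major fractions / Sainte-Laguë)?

Jefferson

Jefferson: Red 4, Blue 1, Green 5, Gold 5, Silver 7.
Webster: Red 4, Blue 2, Green 4, Gold 5, Silver 7.
Green gets 5 under Jefferson and 4 under Webster.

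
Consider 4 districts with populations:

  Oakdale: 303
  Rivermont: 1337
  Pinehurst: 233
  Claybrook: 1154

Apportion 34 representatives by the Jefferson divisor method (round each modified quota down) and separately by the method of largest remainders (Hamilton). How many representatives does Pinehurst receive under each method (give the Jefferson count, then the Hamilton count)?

Jefferson: Oakdale 3, Rivermont 16, Pinehurst 2, Claybrook 13.
Hamilton: Oakdale 3, Rivermont 15, Pinehurst 3, Claybrook 13.
Pinehurst gets 2 under Jefferson and 3 under Hamilton.

2 and 3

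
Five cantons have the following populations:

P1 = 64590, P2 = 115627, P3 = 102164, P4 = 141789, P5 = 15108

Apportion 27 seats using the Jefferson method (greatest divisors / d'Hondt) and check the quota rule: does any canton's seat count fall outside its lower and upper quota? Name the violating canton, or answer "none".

Standard quotas: P1 3.970, P2 7.107, P3 6.279, P4 8.715, P5 0.929.
Jefferson allocation: P1 4, P2 7, P3 6, P4 9, P5 1.
Every allocation lies between the lower and upper quota.

none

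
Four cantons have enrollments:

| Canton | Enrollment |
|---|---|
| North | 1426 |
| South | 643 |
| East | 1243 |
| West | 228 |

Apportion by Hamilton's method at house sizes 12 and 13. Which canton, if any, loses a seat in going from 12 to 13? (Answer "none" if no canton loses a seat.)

none

At 12 seats: North 5, South 2, East 4, West 1.
At 13 seats: North 5, South 2, East 5, West 1.
No canton's allocation decreased.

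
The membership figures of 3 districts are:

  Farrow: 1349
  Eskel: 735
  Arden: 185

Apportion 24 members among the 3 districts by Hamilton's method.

Total 2269; standard divisor 2269/24 ≈ 94.542.
Standard quotas: Farrow 14.269, Eskel 7.774, Arden 1.957.
Lower quotas: Farrow 14, Eskel 7, Arden 1 (sum 22, leaving 2 seats).
Remainders in descending order: Arden 0.957, Eskel 0.774, Farrow 0.269.
Largest remainders: Arden, Eskel receive the extra seats.

Farrow 14; Eskel 8; Arden 2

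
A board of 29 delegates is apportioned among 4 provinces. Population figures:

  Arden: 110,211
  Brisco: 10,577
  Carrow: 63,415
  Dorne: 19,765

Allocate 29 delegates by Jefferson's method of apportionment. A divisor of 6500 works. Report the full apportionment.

Arden 16, Brisco 1, Carrow 9, Dorne 3

With modified divisor 6500: modified quotas Arden 16.956, Brisco 1.627, Carrow 9.756, Dorne 3.041.
Rounding down: Arden 16, Brisco 1, Carrow 9, Dorne 3 (total 29).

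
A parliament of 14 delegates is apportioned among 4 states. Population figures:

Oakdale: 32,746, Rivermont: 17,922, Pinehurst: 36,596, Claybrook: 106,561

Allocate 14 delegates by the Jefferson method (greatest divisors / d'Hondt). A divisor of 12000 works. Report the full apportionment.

With modified divisor 12000: modified quotas Oakdale 2.729, Rivermont 1.494, Pinehurst 3.050, Claybrook 8.880.
Rounding down: Oakdale 2, Rivermont 1, Pinehurst 3, Claybrook 8 (total 14).

Oakdale 2, Rivermont 1, Pinehurst 3, Claybrook 8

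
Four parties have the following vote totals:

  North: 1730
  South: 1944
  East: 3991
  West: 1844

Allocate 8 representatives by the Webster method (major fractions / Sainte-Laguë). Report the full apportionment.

North: 1; South: 2; East: 3; West: 2

Standard divisor 9509/8 ≈ 1188.625; standard quotas: North 1.455, South 1.636, East 3.358, West 1.551.
Rounding to the nearest integer gives North 1, South 2, East 3, West 2 — total 8, matching the house size, so no adjustment is needed.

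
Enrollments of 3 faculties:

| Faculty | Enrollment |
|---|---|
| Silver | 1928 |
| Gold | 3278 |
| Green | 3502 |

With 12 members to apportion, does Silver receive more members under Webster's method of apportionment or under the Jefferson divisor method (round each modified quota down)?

Webster

Webster: Silver 3, Gold 4, Green 5.
Jefferson: Silver 2, Gold 5, Green 5.
Silver gets 3 under Webster and 2 under Jefferson.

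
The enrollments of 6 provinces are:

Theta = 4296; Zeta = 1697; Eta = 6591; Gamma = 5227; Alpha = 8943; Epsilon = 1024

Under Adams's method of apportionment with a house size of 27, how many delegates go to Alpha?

9

Standard divisor 27778/27 ≈ 1028.815; standard quotas: Theta 4.176, Zeta 1.649, Eta 6.406, Gamma 5.081, Alpha 8.693, Epsilon 0.995.
Rounding up gives 5, 2, 7, 6, 9, 1 = 30 seats, so the divisor must be adjusted.
With modified divisor 1110: modified quotas Theta 3.870, Zeta 1.529, Eta 5.938, Gamma 4.709, Alpha 8.057, Epsilon 0.923.
Rounding up: Theta 4, Zeta 2, Eta 6, Gamma 5, Alpha 9, Epsilon 1 (total 27).
Alpha receives 9.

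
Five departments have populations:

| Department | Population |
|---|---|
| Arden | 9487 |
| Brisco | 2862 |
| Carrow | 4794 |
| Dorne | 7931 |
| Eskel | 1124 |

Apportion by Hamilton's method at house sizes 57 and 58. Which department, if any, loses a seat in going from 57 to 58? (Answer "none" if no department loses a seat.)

Eskel

At 57 seats: Arden 21, Brisco 6, Carrow 10, Dorne 17, Eskel 3.
At 58 seats: Arden 21, Brisco 6, Carrow 11, Dorne 18, Eskel 2.
Eskel drops from 3 to 2.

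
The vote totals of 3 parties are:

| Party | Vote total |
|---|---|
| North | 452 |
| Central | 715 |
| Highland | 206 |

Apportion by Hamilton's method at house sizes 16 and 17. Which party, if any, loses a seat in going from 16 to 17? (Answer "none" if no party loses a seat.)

Highland

At 16 seats: North 5, Central 8, Highland 3.
At 17 seats: North 6, Central 9, Highland 2.
Highland drops from 3 to 2.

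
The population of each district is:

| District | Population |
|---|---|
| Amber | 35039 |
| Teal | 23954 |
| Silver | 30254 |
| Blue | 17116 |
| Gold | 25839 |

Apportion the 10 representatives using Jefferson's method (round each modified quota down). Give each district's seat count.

Amber=3, Teal=2, Silver=2, Blue=1, Gold=2

Standard divisor 132202/10 ≈ 13220.2; standard quotas: Amber 2.650, Teal 1.812, Silver 2.288, Blue 1.295, Gold 1.955.
Rounding down gives 2, 1, 2, 1, 1 = 7 seats, so the divisor must be adjusted.
With modified divisor 10900: modified quotas Amber 3.215, Teal 2.198, Silver 2.776, Blue 1.570, Gold 2.371.
Rounding down: Amber 3, Teal 2, Silver 2, Blue 1, Gold 2 (total 10).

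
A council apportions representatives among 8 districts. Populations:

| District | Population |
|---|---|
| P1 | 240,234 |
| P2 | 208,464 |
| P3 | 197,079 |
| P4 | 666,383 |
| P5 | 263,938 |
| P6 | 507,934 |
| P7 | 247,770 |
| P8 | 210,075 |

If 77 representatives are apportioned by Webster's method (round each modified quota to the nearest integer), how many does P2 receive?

6

Standard divisor 2541877/77 ≈ 33011.39; standard quotas: P1 7.277, P2 6.315, P3 5.970, P4 20.186, P5 7.995, P6 15.387, P7 7.506, P8 6.364.
Rounding to the nearest integer gives 7, 6, 6, 20, 8, 15, 8, 6 = 76 seats, so the divisor must be adjusted.
With modified divisor 32600: modified quotas P1 7.369, P2 6.395, P3 6.045, P4 20.441, P5 8.096, P6 15.581, P7 7.600, P8 6.444.
Rounding to the nearest integer: P1 7, P2 6, P3 6, P4 20, P5 8, P6 16, P7 8, P8 6 (total 77).
P2 receives 6.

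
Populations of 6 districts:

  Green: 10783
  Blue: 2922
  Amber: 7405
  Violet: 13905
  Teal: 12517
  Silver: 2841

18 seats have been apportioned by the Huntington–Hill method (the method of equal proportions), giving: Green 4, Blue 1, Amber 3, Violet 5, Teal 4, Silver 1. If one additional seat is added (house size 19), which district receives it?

Teal

Priority for the next seat is population ÷ (√(s·(s+1))).
Priorities: Green 2411.152, Blue 2066.166, Amber 2137.639, Violet 2538.694, Teal 2798.886, Silver 2008.890.
Highest priority: Teal.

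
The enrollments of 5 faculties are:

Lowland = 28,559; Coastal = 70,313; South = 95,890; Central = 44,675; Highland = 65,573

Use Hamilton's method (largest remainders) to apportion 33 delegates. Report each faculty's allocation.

Total 305010; standard divisor 305010/33 ≈ 9242.727.
Standard quotas: Lowland 3.0899, Coastal 7.6074, South 10.3746, Central 4.8335, Highland 7.0946.
Lower quotas: Lowland 3, Coastal 7, South 10, Central 4, Highland 7 (sum 31, leaving 2 seats).
Remainders in descending order: Central 0.8335, Coastal 0.6074, South 0.3746, Highland 0.0946, Lowland 0.0899.
The surplus seats go to Central, Coastal.

Lowland=3; Coastal=8; South=10; Central=5; Highland=7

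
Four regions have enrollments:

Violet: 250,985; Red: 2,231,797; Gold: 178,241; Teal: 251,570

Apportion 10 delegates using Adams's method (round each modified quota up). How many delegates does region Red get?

7

Standard divisor 2912593/10 ≈ 291259.3; standard quotas: Violet 0.862, Red 7.663, Gold 0.612, Teal 0.864.
Rounding up gives 1, 8, 1, 1 = 11 seats, so the divisor must be adjusted.
With modified divisor 345400: modified quotas Violet 0.727, Red 6.461, Gold 0.516, Teal 0.728.
Rounding up: Violet 1, Red 7, Gold 1, Teal 1 (total 10).
Red receives 7.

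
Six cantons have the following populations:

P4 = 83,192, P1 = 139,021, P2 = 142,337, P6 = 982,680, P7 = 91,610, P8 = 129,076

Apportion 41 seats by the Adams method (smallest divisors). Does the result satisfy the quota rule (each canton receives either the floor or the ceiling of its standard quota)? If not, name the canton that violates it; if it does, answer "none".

P6

Standard quotas: P4 2.175, P1 3.635, P2 3.722, P6 25.696, P7 2.396, P8 3.375.
Adams allocation: P4 2, P1 4, P2 4, P6 24, P7 3, P8 4.
P6 has quota 25.696 (lower 25, upper 26) but receives 24 — outside the quota interval.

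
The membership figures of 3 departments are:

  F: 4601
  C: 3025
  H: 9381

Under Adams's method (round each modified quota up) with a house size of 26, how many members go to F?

Standard divisor 17007/26 ≈ 654.115; standard quotas: F 7.034, C 4.625, H 14.342.
Rounding up gives 8, 5, 15 = 28 seats, so the divisor must be adjusted.
With modified divisor 700: modified quotas F 6.573, C 4.321, H 13.401.
Rounding up: F 7, C 5, H 14 (total 26).
F receives 7.

7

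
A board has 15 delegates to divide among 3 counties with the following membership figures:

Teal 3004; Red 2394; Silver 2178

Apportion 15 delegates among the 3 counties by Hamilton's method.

Teal: 6, Red: 5, Silver: 4

Standard divisor: 7576 ÷ 15 ≈ 505.067.
Standard quotas: Teal 5.948, Red 4.740, Silver 4.312.
Lower quotas: Teal 5, Red 4, Silver 4 (sum 13, leaving 2 seats).
Remainders in descending order: Teal 0.948, Red 0.740, Silver 0.312.
Largest remainders: Teal, Red receive the extra seats.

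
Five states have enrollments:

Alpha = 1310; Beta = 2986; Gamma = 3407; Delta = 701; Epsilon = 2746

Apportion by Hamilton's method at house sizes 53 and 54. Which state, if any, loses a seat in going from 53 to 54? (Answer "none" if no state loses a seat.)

Delta

At 53 seats: Alpha 6, Beta 14, Gamma 16, Delta 4, Epsilon 13.
At 54 seats: Alpha 6, Beta 15, Gamma 17, Delta 3, Epsilon 13.
Delta drops from 4 to 3.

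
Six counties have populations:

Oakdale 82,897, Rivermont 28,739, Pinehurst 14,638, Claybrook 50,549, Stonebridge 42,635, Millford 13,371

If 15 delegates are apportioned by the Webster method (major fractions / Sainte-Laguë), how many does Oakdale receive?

Standard divisor 232829/15 ≈ 15521.933; standard quotas: Oakdale 5.341, Rivermont 1.852, Pinehurst 0.943, Claybrook 3.257, Stonebridge 2.747, Millford 0.861.
Rounding to the nearest integer gives Oakdale 5, Rivermont 2, Pinehurst 1, Claybrook 3, Stonebridge 3, Millford 1 — total 15, matching the house size, so no adjustment is needed.
Oakdale receives 5.

5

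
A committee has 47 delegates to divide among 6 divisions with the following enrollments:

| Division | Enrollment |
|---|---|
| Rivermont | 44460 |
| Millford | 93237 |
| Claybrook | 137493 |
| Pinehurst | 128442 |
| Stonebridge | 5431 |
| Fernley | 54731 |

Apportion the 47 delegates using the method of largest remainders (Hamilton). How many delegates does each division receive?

Total 463794; standard divisor 463794/47 ≈ 9867.957.
Standard quotas: Rivermont 4.5055, Millford 9.4485, Claybrook 13.9333, Pinehurst 13.0161, Stonebridge 0.5504, Fernley 5.5463.
Lower quotas: Rivermont 4, Millford 9, Claybrook 13, Pinehurst 13, Stonebridge 0, Fernley 5 (sum 44, leaving 3 seats).
Remainders in descending order: Claybrook 0.9333, Stonebridge 0.5504, Fernley 0.5463, Rivermont 0.5055, Millford 0.4485, Pinehurst 0.0161.
The surplus seats go to Claybrook, Stonebridge, Fernley.

Rivermont=4, Millford=9, Claybrook=14, Pinehurst=13, Stonebridge=1, Fernley=6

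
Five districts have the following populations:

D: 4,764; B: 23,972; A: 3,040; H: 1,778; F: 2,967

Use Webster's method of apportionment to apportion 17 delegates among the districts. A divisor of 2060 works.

D: 2; B: 12; A: 1; H: 1; F: 1

With modified divisor 2060: modified quotas D 2.313, B 11.637, A 1.476, H 0.863, F 1.440.
Rounding to the nearest integer: D 2, B 12, A 1, H 1, F 1 (total 17).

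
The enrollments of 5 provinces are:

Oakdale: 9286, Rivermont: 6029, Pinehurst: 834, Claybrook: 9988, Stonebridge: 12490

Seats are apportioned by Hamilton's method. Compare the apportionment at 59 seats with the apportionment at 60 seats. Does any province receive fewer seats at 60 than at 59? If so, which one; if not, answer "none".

Pinehurst

At 59 seats: Oakdale 14, Rivermont 9, Pinehurst 2, Claybrook 15, Stonebridge 19.
At 60 seats: Oakdale 15, Rivermont 9, Pinehurst 1, Claybrook 16, Stonebridge 19.
Pinehurst drops from 2 to 1.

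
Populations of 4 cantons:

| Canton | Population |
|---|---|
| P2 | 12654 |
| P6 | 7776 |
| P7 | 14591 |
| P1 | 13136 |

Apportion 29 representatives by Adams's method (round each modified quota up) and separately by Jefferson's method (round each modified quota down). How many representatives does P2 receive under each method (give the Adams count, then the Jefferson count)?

7 and 8

Adams: P2 7, P6 5, P7 9, P1 8.
Jefferson: P2 8, P6 4, P7 9, P1 8.
P2 gets 7 under Adams and 8 under Jefferson.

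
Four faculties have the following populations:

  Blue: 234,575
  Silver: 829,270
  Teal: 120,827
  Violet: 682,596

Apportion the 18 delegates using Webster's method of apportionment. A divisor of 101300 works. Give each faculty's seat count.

With modified divisor 101300: modified quotas Blue 2.316, Silver 8.186, Teal 1.193, Violet 6.738.
Rounding to the nearest integer: Blue 2, Silver 8, Teal 1, Violet 7 (total 18).

Blue: 2, Silver: 8, Teal: 1, Violet: 7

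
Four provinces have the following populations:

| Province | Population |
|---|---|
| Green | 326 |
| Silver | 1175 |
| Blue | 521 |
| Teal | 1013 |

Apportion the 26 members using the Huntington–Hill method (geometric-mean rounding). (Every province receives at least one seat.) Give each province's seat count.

Green 3, Silver 10, Blue 4, Teal 9

With divisor 118: modified quotas Green 2.763, Silver 9.958, Blue 4.415, Teal 8.585.
Geometric-mean thresholds: Green √(2·3)=2.449, Silver √(9·10)=9.487, Blue √(4·5)=4.472, Teal √(8·9)=8.485.
Each quota rounded against its threshold gives Green 3, Silver 10, Blue 4, Teal 9 (total 26).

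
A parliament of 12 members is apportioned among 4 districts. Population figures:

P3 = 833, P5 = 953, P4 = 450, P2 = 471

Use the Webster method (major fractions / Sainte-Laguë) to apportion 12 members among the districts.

Standard divisor 2707/12 ≈ 225.583; standard quotas: P3 3.693, P5 4.225, P4 1.995, P2 2.088.
Rounding to the nearest integer gives P3 4, P5 4, P4 2, P2 2 — total 12, matching the house size, so no adjustment is needed.

P3 4, P5 4, P4 2, P2 2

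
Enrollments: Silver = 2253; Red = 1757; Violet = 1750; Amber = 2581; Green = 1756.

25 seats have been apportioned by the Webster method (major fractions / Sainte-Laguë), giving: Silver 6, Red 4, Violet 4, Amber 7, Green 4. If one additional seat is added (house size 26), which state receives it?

Red

Priority for the next seat is population ÷ (current seats + 0.5).
Priorities: Silver 346.615, Red 390.444, Violet 388.889, Amber 344.133, Green 390.222.
Highest priority: Red.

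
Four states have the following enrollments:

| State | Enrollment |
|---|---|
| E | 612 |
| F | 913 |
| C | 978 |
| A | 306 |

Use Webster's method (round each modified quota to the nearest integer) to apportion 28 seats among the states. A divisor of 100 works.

E=6; F=9; C=10; A=3

With modified divisor 100: modified quotas E 6.120, F 9.130, C 9.780, A 3.060.
Rounding to the nearest integer: E 6, F 9, C 10, A 3 (total 28).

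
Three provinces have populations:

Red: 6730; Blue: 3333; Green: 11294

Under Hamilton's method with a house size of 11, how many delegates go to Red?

3

Standard divisor: 21357 ÷ 11 ≈ 1941.545.
Standard quotas: Red 3.4663, Blue 1.7167, Green 5.8170.
Lower quotas: Red 3, Blue 1, Green 5 (sum 9, leaving 2 seats).
Remainders in descending order: Green 0.8170, Blue 0.7167, Red 0.4663.
Largest remainders: Green, Blue receive the extra seats.
Red receives 3.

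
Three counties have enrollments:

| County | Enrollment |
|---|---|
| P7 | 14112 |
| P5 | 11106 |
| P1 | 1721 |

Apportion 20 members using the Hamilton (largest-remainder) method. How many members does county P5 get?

8

The standard divisor is 26939/20 ≈ 1346.95.
Standard quotas: P7 10.4770, P5 8.2453, P1 1.2777.
Lower quotas: P7 10, P5 8, P1 1 (sum 19, leaving 1 seat).
Remainders in descending order: P7 0.4770, P1 0.2777, P5 0.2453.
The surplus seat goes to P7.
P5 receives 8.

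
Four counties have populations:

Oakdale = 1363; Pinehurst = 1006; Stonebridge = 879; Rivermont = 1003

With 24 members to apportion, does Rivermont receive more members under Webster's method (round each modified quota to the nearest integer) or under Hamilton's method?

Webster

Webster: Oakdale 7, Pinehurst 6, Stonebridge 5, Rivermont 6.
Hamilton: Oakdale 8, Pinehurst 6, Stonebridge 5, Rivermont 5.
Rivermont gets 6 under Webster and 5 under Hamilton.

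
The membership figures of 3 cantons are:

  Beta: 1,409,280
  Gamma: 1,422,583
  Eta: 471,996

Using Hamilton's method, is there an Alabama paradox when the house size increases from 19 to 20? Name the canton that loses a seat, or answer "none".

At 19 seats: Beta 8, Gamma 8, Eta 3.
At 20 seats: Beta 8, Gamma 9, Eta 3.
No canton's allocation decreased.

none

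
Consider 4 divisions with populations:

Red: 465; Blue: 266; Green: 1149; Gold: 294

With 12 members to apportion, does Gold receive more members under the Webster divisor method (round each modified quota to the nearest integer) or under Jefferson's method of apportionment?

Webster

Webster: Red 3, Blue 1, Green 6, Gold 2.
Jefferson: Red 3, Blue 1, Green 7, Gold 1.
Gold gets 2 under Webster and 1 under Jefferson.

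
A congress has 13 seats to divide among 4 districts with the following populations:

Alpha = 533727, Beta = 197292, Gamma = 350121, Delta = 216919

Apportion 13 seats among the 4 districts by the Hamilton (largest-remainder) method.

The standard divisor is 1298059/13 ≈ 99850.692.
Standard quotas: Alpha 5.3453, Beta 1.9759, Gamma 3.5064, Delta 2.1724.
Lower quotas: Alpha 5, Beta 1, Gamma 3, Delta 2 (sum 11, leaving 2 seats).
Remainders in descending order: Beta 0.9759, Gamma 0.5064, Alpha 0.3453, Delta 0.1724.
Largest remainders: Beta, Gamma receive the extra seats.

Alpha 5; Beta 2; Gamma 4; Delta 2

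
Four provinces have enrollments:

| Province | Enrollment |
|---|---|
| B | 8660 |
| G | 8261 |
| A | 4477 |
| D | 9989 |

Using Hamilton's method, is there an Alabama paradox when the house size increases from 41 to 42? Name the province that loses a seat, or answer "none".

none

At 41 seats: B 11, G 11, A 6, D 13.
At 42 seats: B 12, G 11, A 6, D 13.
No province's allocation decreased.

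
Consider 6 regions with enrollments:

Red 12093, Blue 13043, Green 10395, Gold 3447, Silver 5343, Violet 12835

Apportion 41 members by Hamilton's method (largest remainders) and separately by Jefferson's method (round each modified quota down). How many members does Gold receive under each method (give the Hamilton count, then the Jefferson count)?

3 and 2

Hamilton: Red 9, Blue 9, Green 7, Gold 3, Silver 4, Violet 9.
Jefferson: Red 9, Blue 10, Green 7, Gold 2, Silver 4, Violet 9.
Gold gets 3 under Hamilton and 2 under Jefferson.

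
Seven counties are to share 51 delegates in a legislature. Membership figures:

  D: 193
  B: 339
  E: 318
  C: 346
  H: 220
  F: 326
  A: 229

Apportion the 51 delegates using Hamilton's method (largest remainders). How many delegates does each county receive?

Total 1971; standard divisor 1971/51 ≈ 38.647.
Standard quotas: D 4.994, B 8.772, E 8.228, C 8.953, H 5.693, F 8.435, A 5.925.
Lower quotas: D 4, B 8, E 8, C 8, H 5, F 8, A 5 (sum 46, leaving 5 seats).
Remainders in descending order: D 0.994, C 0.953, A 0.925, B 0.772, H 0.693, F 0.435, E 0.228.
Largest remainders: D, C, A, B, H receive the extra seats.

D 5, B 9, E 8, C 9, H 6, F 8, A 6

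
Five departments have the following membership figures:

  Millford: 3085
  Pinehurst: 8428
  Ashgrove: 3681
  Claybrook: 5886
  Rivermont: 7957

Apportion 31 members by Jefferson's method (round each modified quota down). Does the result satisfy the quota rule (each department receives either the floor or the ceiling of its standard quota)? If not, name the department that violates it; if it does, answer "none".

Standard quotas: Millford 3.294, Pinehurst 8.998, Ashgrove 3.930, Claybrook 6.284, Rivermont 8.495.
Jefferson allocation: Millford 3, Pinehurst 9, Ashgrove 4, Claybrook 6, Rivermont 9.
Every allocation lies between the lower and upper quota.

none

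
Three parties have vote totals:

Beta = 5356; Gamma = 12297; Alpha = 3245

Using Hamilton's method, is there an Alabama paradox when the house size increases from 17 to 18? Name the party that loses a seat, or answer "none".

At 17 seats: Beta 4, Gamma 10, Alpha 3.
At 18 seats: Beta 5, Gamma 10, Alpha 3.
No party's allocation decreased.

none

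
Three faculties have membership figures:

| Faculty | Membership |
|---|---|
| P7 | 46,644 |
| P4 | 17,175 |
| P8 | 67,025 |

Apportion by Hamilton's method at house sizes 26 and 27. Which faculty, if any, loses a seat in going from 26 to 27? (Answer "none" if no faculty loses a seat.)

At 26 seats: P7 9, P4 4, P8 13.
At 27 seats: P7 10, P4 3, P8 14.
P4 drops from 4 to 3.

P4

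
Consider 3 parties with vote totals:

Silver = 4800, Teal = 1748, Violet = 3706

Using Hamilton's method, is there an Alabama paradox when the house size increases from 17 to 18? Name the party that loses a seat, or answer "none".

none

At 17 seats: Silver 8, Teal 3, Violet 6.
At 18 seats: Silver 8, Teal 3, Violet 7.
No party's allocation decreased.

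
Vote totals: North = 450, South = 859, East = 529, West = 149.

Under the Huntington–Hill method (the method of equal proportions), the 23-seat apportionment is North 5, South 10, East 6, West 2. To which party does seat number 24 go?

Priority for the next seat is population ÷ (√(s·(s+1))).
Priorities: North 82.158, South 81.902, East 81.626, West 60.829.
Highest priority: North.

North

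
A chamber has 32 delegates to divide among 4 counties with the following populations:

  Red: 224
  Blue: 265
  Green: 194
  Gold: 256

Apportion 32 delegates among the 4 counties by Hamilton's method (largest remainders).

Standard divisor: 939 ÷ 32 ≈ 29.344.
Standard quotas: Red 7.634, Blue 9.031, Green 6.611, Gold 8.724.
Lower quotas: Red 7, Blue 9, Green 6, Gold 8 (sum 30, leaving 2 seats).
Remainders in descending order: Gold 0.724, Red 0.634, Green 0.611, Blue 0.031.
Largest remainders: Gold, Red receive the extra seats.

Red: 8; Blue: 9; Green: 6; Gold: 9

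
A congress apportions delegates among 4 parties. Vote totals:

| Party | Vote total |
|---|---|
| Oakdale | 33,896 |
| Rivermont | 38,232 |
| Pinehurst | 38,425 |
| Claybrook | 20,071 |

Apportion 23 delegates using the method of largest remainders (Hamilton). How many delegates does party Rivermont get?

Total 130624; standard divisor 130624/23 ≈ 5679.304.
Standard quotas: Oakdale 5.9683, Rivermont 6.7318, Pinehurst 6.7658, Claybrook 3.5341.
Lower quotas: Oakdale 5, Rivermont 6, Pinehurst 6, Claybrook 3 (sum 20, leaving 3 seats).
Remainders in descending order: Oakdale 0.9683, Pinehurst 0.7658, Rivermont 0.7318, Claybrook 0.5341.
Largest remainders: Oakdale, Pinehurst, Rivermont receive the extra seats.
Rivermont receives 7.

7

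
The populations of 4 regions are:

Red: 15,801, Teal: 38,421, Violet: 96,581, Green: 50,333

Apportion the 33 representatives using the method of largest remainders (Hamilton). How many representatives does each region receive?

Red 3, Teal 6, Violet 16, Green 8

Total 201136; standard divisor 201136/33 ≈ 6095.03.
Standard quotas: Red 2.5924, Teal 6.3037, Violet 15.8459, Green 8.2580.
Lower quotas: Red 2, Teal 6, Violet 15, Green 8 (sum 31, leaving 2 seats).
Remainders in descending order: Violet 0.8459, Red 0.5924, Teal 0.3037, Green 0.2580.
The surplus seats go to Violet, Red.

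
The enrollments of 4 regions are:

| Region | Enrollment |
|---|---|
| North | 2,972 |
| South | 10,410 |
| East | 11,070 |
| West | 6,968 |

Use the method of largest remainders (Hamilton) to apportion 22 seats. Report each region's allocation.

Standard divisor: 31420 ÷ 22 ≈ 1428.182.
Standard quotas: North 2.0810, South 7.2890, East 7.7511, West 4.8789.
Lower quotas: North 2, South 7, East 7, West 4 (sum 20, leaving 2 seats).
Remainders in descending order: West 0.8789, East 0.7511, South 0.2890, North 0.0810.
Largest remainders: West, East receive the extra seats.

North 2, South 7, East 8, West 5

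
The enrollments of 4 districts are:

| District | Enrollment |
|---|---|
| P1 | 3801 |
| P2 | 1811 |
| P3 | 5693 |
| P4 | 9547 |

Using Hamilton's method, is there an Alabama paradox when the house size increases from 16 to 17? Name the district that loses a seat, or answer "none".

At 16 seats: P1 3, P2 2, P3 4, P4 7.
At 17 seats: P1 3, P2 1, P3 5, P4 8.
P2 drops from 2 to 1.

P2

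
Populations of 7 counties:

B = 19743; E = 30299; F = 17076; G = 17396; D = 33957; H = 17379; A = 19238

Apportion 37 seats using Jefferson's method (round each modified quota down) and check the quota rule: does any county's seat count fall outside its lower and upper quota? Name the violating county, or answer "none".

none

Standard quotas: B 4.710, E 7.229, F 4.074, G 4.150, D 8.101, H 4.146, A 4.590.
Jefferson allocation: B 5, E 7, F 4, G 4, D 8, H 4, A 5.
Every allocation lies between the lower and upper quota.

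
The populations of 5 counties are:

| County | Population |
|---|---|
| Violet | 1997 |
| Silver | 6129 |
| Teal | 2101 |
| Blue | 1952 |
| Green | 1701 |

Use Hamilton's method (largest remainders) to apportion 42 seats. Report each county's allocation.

Violet 6, Silver 19, Teal 6, Blue 6, Green 5

The standard divisor is 13880/42 ≈ 330.476.
Standard quotas: Violet 6.0428, Silver 18.5460, Teal 6.3575, Blue 5.9066, Green 5.1471.
Lower quotas: Violet 6, Silver 18, Teal 6, Blue 5, Green 5 (sum 40, leaving 2 seats).
Remainders in descending order: Blue 0.9066, Silver 0.5460, Teal 0.3575, Green 0.1471, Violet 0.0428.
The surplus seats go to Blue, Silver.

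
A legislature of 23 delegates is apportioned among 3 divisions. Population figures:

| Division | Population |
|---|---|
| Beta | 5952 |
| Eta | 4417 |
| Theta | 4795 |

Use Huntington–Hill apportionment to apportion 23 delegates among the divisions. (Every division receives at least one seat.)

With divisor 661: modified quotas Beta 9.005, Eta 6.682, Theta 7.254.
Geometric-mean thresholds: Beta √(9·10)=9.487, Eta √(6·7)=6.481, Theta √(7·8)=7.483.
Each quota rounded against its threshold gives Beta 9, Eta 7, Theta 7 (total 23).

Beta 9, Eta 7, Theta 7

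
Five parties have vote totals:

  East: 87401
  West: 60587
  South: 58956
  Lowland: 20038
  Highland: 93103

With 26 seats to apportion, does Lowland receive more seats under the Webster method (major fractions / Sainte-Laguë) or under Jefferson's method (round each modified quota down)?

Webster: East 7, West 5, South 5, Lowland 2, Highland 7.
Jefferson: East 7, West 5, South 5, Lowland 1, Highland 8.
Lowland gets 2 under Webster and 1 under Jefferson.

Webster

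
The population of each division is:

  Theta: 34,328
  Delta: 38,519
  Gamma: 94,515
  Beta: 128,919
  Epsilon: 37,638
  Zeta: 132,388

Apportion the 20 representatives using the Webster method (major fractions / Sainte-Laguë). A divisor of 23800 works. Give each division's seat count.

Theta 1; Delta 2; Gamma 4; Beta 5; Epsilon 2; Zeta 6

With modified divisor 23800: modified quotas Theta 1.442, Delta 1.618, Gamma 3.971, Beta 5.417, Epsilon 1.581, Zeta 5.563.
Rounding to the nearest integer: Theta 1, Delta 2, Gamma 4, Beta 5, Epsilon 2, Zeta 6 (total 20).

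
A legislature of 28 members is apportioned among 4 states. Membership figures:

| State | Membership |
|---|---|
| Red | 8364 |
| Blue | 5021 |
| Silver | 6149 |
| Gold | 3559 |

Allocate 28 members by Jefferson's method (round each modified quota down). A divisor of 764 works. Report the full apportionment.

Red: 10, Blue: 6, Silver: 8, Gold: 4

With modified divisor 764: modified quotas Red 10.948, Blue 6.572, Silver 8.048, Gold 4.658.
Rounding down: Red 10, Blue 6, Silver 8, Gold 4 (total 28).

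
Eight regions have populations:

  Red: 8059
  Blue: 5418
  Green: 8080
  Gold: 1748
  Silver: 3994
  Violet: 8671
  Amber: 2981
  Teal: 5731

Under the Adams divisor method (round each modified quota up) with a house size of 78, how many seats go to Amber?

Standard divisor 44682/78 ≈ 572.846; standard quotas: Red 14.068, Blue 9.458, Green 14.105, Gold 3.051, Silver 6.972, Violet 15.137, Amber 5.204, Teal 10.004.
Rounding up gives 15, 10, 15, 4, 7, 16, 6, 11 = 84 seats, so the divisor must be adjusted.
With modified divisor 600: modified quotas Red 13.432, Blue 9.030, Green 13.467, Gold 2.913, Silver 6.657, Violet 14.452, Amber 4.968, Teal 9.552.
Rounding up: Red 14, Blue 10, Green 14, Gold 3, Silver 7, Violet 15, Amber 5, Teal 10 (total 78).
Amber receives 5.

5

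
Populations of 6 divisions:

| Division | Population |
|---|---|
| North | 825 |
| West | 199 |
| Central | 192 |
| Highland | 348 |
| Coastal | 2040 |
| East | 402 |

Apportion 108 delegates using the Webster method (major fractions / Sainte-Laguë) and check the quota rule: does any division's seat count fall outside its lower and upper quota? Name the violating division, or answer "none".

Standard quotas: North 22.242, West 5.365, Central 5.176, Highland 9.382, Coastal 54.998, East 10.838.
Webster allocation: North 22, West 5, Central 5, Highland 9, Coastal 56, East 11.
Coastal has quota 54.998 (lower 54, upper 55) but receives 56 — outside the quota interval.

Coastal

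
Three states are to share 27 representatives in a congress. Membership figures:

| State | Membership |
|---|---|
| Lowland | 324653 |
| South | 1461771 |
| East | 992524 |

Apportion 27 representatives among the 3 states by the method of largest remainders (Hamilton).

Lowland 3, South 14, East 10

Total 2778948; standard divisor 2778948/27 = 102924.
Standard quotas: Lowland 3.1543, South 14.2024, East 9.6433.
Lower quotas: Lowland 3, South 14, East 9 (sum 26, leaving 1 seat).
Remainders in descending order: East 0.6433, South 0.2024, Lowland 0.1543.
The surplus seat goes to East.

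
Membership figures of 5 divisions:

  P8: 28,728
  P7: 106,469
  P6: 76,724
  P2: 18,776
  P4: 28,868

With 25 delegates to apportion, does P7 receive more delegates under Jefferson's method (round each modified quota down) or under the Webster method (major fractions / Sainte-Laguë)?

Jefferson: P8 2, P7 11, P6 8, P2 1, P4 3.
Webster: P8 3, P7 10, P6 7, P2 2, P4 3.
P7 gets 11 under Jefferson and 10 under Webster.

Jefferson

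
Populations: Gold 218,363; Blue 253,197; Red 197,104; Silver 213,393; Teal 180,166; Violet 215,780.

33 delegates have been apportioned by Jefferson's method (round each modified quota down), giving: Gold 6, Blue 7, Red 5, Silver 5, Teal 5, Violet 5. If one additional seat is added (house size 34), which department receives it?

Violet

Priority for the next seat is population ÷ (current seats + 1).
Priorities: Gold 31194.714, Blue 31649.625, Red 32850.667, Silver 35565.500, Teal 30027.667, Violet 35963.333.
Highest priority: Violet.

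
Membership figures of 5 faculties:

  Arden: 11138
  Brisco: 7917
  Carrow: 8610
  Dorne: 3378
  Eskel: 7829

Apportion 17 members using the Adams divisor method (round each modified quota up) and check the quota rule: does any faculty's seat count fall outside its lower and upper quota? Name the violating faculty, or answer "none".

Standard quotas: Arden 4.871, Brisco 3.462, Carrow 3.765, Dorne 1.477, Eskel 3.424.
Adams allocation: Arden 5, Brisco 3, Carrow 4, Dorne 2, Eskel 3.
Every allocation lies between the lower and upper quota.

none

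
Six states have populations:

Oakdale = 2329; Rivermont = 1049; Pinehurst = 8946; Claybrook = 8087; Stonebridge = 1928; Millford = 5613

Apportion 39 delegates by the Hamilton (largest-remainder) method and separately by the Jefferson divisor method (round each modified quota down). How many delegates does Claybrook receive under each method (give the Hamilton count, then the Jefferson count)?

11 and 12

Hamilton: Oakdale 3, Rivermont 1, Pinehurst 13, Claybrook 11, Stonebridge 3, Millford 8.
Jefferson: Oakdale 3, Rivermont 1, Pinehurst 13, Claybrook 12, Stonebridge 2, Millford 8.
Claybrook gets 11 under Hamilton and 12 under Jefferson.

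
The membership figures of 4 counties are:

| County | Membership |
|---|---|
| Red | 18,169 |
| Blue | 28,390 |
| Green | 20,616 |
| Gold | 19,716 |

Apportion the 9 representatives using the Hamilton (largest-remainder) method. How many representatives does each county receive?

The standard divisor is 86891/9 ≈ 9654.556.
Standard quotas: Red 1.8819, Blue 2.9406, Green 2.1354, Gold 2.0421.
Lower quotas: Red 1, Blue 2, Green 2, Gold 2 (sum 7, leaving 2 seats).
Remainders in descending order: Blue 0.9406, Red 0.8819, Green 0.1354, Gold 0.0421.
The surplus seats go to Blue, Red.

Red 2, Blue 3, Green 2, Gold 2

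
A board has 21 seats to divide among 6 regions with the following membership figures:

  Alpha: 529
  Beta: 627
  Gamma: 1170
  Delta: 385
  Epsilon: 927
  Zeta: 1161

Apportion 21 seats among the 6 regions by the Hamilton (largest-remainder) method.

Standard divisor: 4799 ÷ 21 ≈ 228.524.
Standard quotas: Alpha 2.315, Beta 2.744, Gamma 5.120, Delta 1.685, Epsilon 4.056, Zeta 5.080.
Lower quotas: Alpha 2, Beta 2, Gamma 5, Delta 1, Epsilon 4, Zeta 5 (sum 19, leaving 2 seats).
Remainders in descending order: Beta 0.744, Delta 0.685, Alpha 0.315, Gamma 0.120, Zeta 0.080, Epsilon 0.056.
Largest remainders: Beta, Delta receive the extra seats.

Alpha 2, Beta 3, Gamma 5, Delta 2, Epsilon 4, Zeta 5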